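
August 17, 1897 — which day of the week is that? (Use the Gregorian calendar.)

Doomsday rule: the anchor day for the 1800s is Friday. For year 97: 97÷12 = 8 r 1, and 1÷4 = 0, so 8+1+0 = 9.
Friday + 9 ≡ Sunday — that's 1897's doomsday.
In August the doomsday date is Aug 8.
Aug 17 is 9 days after Aug 8; 9 mod 7 = 2, so Sunday + 2 = Tuesday.

Tuesday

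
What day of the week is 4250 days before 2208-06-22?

Tuesday

Jun 22, 2208 is a Wednesday.
4250 mod 7 = 1, so 4250 days before a Wednesday is Wednesday − 1 = Tuesday.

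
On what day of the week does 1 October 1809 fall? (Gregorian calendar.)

January 1, 1809 is a Sunday.
Jan 1, 1809 → Feb 1, 1809: 31 days (January has 31).
Feb 1, 1809 → Mar 1, 1809: 28 days (February has 28).
Mar 1, 1809 → Apr 1, 1809: 31 days (March has 31).
Apr 1, 1809 → May 1, 1809: 30 days (April has 30).
May 1, 1809 → Jun 1, 1809: 31 days (May has 31).
Jun 1, 1809 → Jul 1, 1809: 30 days (June has 30).
Jul 1, 1809 → Aug 1, 1809: 31 days (July has 31).
Aug 1, 1809 → Sep 1, 1809: 31 days (August has 31).
Sep 1, 1809 → Oct 1, 1809: 30 days.
Total: 273 days.
273 mod 7 = 0, so Sunday + 0 = Sunday.

Sunday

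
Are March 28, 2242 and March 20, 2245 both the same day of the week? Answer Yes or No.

No

From Mar 28, 2242 to Mar 20, 2245 is 1088 days.
1088 mod 7 = 3, so they are different weekdays.
(Mar 28, 2242 is a Monday; Mar 20, 2245 is a Thursday.)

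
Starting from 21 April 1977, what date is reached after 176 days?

Apr has 30 days: +10 → May 1, 1977 (166 left).
May has 31 days: +31 → Jun 1, 1977 (135 left).
Jun has 30 days: +30 → Jul 1, 1977 (105 left).
Jul has 31 days: +31 → Aug 1, 1977 (74 left).
Aug has 31 days: +31 → Sep 1, 1977 (43 left).
Sep has 30 days: +30 → Oct 1, 1977 (13 left).
+13 → Oct 14, 1977.

October 14, 1977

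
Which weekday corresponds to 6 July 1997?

Sunday

Doomsday rule: the anchor day for the 1900s is Wednesday. For year 97: 97÷12 = 8 r 1, and 1÷4 = 0, so 8+1+0 = 9.
Wednesday + 9 ≡ Friday — that's 1997's doomsday.
In July the doomsday date is Jul 11.
Jul 6 is 5 days before Jul 11; 5 mod 7 = 5, so Friday − 5 = Sunday.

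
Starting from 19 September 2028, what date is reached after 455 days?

December 18, 2029

+365 (one year) → Sep 19, 2029 (90 left).
Sep has 30 days: +12 → Oct 1, 2029 (78 left).
Oct has 31 days: +31 → Nov 1, 2029 (47 left).
Nov has 30 days: +30 → Dec 1, 2029 (17 left).
+17 → Dec 18, 2029.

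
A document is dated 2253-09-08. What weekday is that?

Thursday

Doomsday rule: the anchor day for the 2200s is Friday. For year 53: 53÷12 = 4 r 5, and 5÷4 = 1, so 4+5+1 = 10.
Friday + 10 ≡ Monday — that's 2253's doomsday.
In September the doomsday date is Sep 5.
Sep 8 is 3 days after Sep 5; 3 mod 7 = 3, so Monday + 3 = Thursday.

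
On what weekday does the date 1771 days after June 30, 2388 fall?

Thursday

First find the weekday of Jun 30, 2388. Doomsday rule: the anchor day for the 2300s is Wednesday. For year 88: 88÷12 = 7 r 4, and 4÷4 = 1, so 7+4+1 = 12.
Wednesday + 12 ≡ Monday — that's 2388's doomsday.
In June the doomsday date is Jun 6.
Jun 30 is 24 days after Jun 6; 24 mod 7 = 3, so Monday + 3 = Thursday.
1771 mod 7 = 0, so 1771 days after a Thursday is Thursday + 0 = Thursday.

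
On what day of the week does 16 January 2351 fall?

Doomsday rule: the anchor day for the 2300s is Wednesday. For year 51: 51÷12 = 4 r 3, and 3÷4 = 0, so 4+3+0 = 7.
Wednesday + 7 ≡ Wednesday — that's 2351's doomsday.
In January the doomsday date is Jan 3 (2351 is not a leap year).
Jan 16 is 13 days after Jan 3; 13 mod 7 = 6, so Wednesday + 6 = Tuesday.

Tuesday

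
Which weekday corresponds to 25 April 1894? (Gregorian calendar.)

Doomsday rule: the anchor day for the 1800s is Friday. For year 94: 94÷12 = 7 r 10, and 10÷4 = 2, so 7+10+2 = 19.
Friday + 19 ≡ Wednesday — that's 1894's doomsday.
In April the doomsday date is Apr 4.
Apr 25 is 21 days after Apr 4; 21 mod 7 = 0, so Wednesday + 0 = Wednesday.

Wednesday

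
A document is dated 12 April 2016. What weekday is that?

Doomsday rule: the anchor day for the 2000s is Tuesday. For year 16: 16÷12 = 1 r 4, and 4÷4 = 1, so 1+4+1 = 6.
Tuesday + 6 ≡ Monday — that's 2016's doomsday.
In April the doomsday date is Apr 4.
Apr 12 is 8 days after Apr 4; 8 mod 7 = 1, so Monday + 1 = Tuesday.

Tuesday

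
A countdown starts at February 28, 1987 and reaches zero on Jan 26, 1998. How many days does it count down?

Feb 28, 1987 → Feb 28, 1988: 365 days.
Feb 28, 1988 → Feb 28, 1989: 366 days (Feb 29, 1988 is in that span).
Feb 28, 1989 → Feb 28, 1990: 365 days.
Feb 28, 1990 → Feb 28, 1991: 365 days.
Feb 28, 1991 → Feb 28, 1992: 365 days.
Feb 28, 1992 → Feb 28, 1993: 366 days (Feb 29, 1992 is in that span).
Feb 28, 1993 → Feb 28, 1994: 365 days.
Feb 28, 1994 → Feb 28, 1995: 365 days.
Feb 28, 1995 → Feb 28, 1996: 365 days.
Feb 28, 1996 → Feb 28, 1997: 366 days (Feb 29, 1996 is in that span).
Feb 28, 1997 → Mar 28, 1997: 28 days (February has 28).
Mar 28, 1997 → Apr 28, 1997: 31 days (March has 31).
Apr 28, 1997 → May 28, 1997: 30 days (April has 30).
May 28, 1997 → Jun 28, 1997: 31 days (May has 31).
Jun 28, 1997 → Jul 28, 1997: 30 days (June has 30).
Jul 28, 1997 → Aug 28, 1997: 31 days (July has 31).
Aug 28, 1997 → Sep 28, 1997: 31 days (August has 31).
Sep 28, 1997 → Oct 28, 1997: 30 days (September has 30).
Oct 28, 1997 → Nov 28, 1997: 31 days (October has 31).
Nov 28, 1997 → Dec 28, 1997: 30 days (November has 30).
Dec 28, 1997 → Jan 26, 1998: 29 days.
Total: 3985 days.

3985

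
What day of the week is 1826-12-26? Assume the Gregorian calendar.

Tuesday

Doomsday rule: the anchor day for the 1800s is Friday. For year 26: 26÷12 = 2 r 2, and 2÷4 = 0, so 2+2+0 = 4.
Friday + 4 ≡ Tuesday — that's 1826's doomsday.
In December the doomsday date is Dec 12.
Dec 26 is 14 days after Dec 12; 14 mod 7 = 0, so Tuesday + 0 = Tuesday.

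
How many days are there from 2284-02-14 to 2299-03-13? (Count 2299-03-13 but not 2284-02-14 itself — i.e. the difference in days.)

5506

Feb 14, 2284 → Feb 14, 2285: 366 days (Feb 29, 2284 is in that span).
Feb 14, 2285 → Feb 14, 2286: 365 days.
Feb 14, 2286 → Feb 14, 2287: 365 days.
Feb 14, 2287 → Feb 14, 2288: 365 days.
Feb 14, 2288 → Feb 14, 2289: 366 days (Feb 29, 2288 is in that span).
Feb 14, 2289 → Feb 14, 2290: 365 days.
Feb 14, 2290 → Feb 14, 2291: 365 days.
Feb 14, 2291 → Feb 14, 2292: 365 days.
Feb 14, 2292 → Feb 14, 2293: 366 days (Feb 29, 2292 is in that span).
Feb 14, 2293 → Feb 14, 2294: 365 days.
Feb 14, 2294 → Feb 14, 2295: 365 days.
Feb 14, 2295 → Feb 14, 2296: 365 days.
Feb 14, 2296 → Feb 14, 2297: 366 days (Feb 29, 2296 is in that span).
Feb 14, 2297 → Feb 14, 2298: 365 days.
Feb 14, 2298 → Mar 14, 2298: 28 days (February has 28).
Mar 14, 2298 → Apr 14, 2298: 31 days (March has 31).
Apr 14, 2298 → May 14, 2298: 30 days (April has 30).
May 14, 2298 → Jun 14, 2298: 31 days (May has 31).
Jun 14, 2298 → Jul 14, 2298: 30 days (June has 30).
Jul 14, 2298 → Aug 14, 2298: 31 days (July has 31).
Aug 14, 2298 → Sep 14, 2298: 31 days (August has 31).
Sep 14, 2298 → Oct 14, 2298: 30 days (September has 30).
Oct 14, 2298 → Nov 14, 2298: 31 days (October has 31).
Nov 14, 2298 → Dec 14, 2298: 30 days (November has 30).
Dec 14, 2298 → Jan 14, 2299: 31 days (December has 31).
Jan 14, 2299 → Feb 14, 2299: 31 days (January has 31).
Feb 14, 2299 → Mar 13, 2299: 27 days.
Total: 5506 days.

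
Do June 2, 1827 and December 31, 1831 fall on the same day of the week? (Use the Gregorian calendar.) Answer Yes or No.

Yes

From Jun 2, 1827 to Dec 31, 1831 is 1673 days.
1673 mod 7 = 0, so they are the same weekday.
(Jun 2, 1827 is a Saturday; Dec 31, 1831 is a Saturday.)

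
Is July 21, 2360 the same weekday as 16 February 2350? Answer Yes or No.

Yes

From Feb 16, 2350 to Jul 21, 2360 is 3808 days.
3808 mod 7 = 0, so they are the same weekday.
(Feb 16, 2350 is a Thursday; Jul 21, 2360 is a Thursday.)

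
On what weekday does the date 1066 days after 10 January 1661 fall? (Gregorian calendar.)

Wednesday

First find the weekday of Jan 10, 1661. Doomsday rule: the anchor day for the 1600s is Tuesday. For year 61: 61÷12 = 5 r 1, and 1÷4 = 0, so 5+1+0 = 6.
Tuesday + 6 ≡ Monday — that's 1661's doomsday.
In January the doomsday date is Jan 3 (1661 is not a leap year).
Jan 10 is 7 days after Jan 3; 7 mod 7 = 0, so Monday + 0 = Monday.
1066 mod 7 = 2, so 1066 days after a Monday is Monday + 2 = Wednesday.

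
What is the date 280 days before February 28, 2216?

May 24, 2215

−28 → Jan 31, 2216 (end of Jan, 31 days; 252 left).
−31 → Dec 31, 2215 (end of Dec, 31 days; 221 left).
−31 → Nov 30, 2215 (end of Nov, 30 days; 190 left).
−30 → Oct 31, 2215 (end of Oct, 31 days; 160 left).
−31 → Sep 30, 2215 (end of Sep, 30 days; 129 left).
−30 → Aug 31, 2215 (end of Aug, 31 days; 99 left).
−31 → Jul 31, 2215 (end of Jul, 31 days; 68 left).
−31 → Jun 30, 2215 (end of Jun, 30 days; 37 left).
−30 → May 31, 2215 (end of May, 31 days; 7 left).
−7 → May 24, 2215.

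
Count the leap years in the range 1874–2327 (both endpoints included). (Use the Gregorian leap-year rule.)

109

Multiples of 4 in [1874,2327]: 113.
Of those, multiples of 100: 5 (not leap unless ÷400).
Multiples of 400: 1.
Leap years = 113 − 5 + 1 = 109.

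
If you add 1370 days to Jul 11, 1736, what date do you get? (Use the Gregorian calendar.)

April 11, 1740

+365 (one year) → Jul 11, 1737 (1005 left).
+365 (one year) → Jul 11, 1738 (640 left).
+365 (one year) → Jul 11, 1739 (275 left).
Jul has 31 days: +21 → Aug 1, 1739 (254 left).
Aug has 31 days: +31 → Sep 1, 1739 (223 left).
Sep has 30 days: +30 → Oct 1, 1739 (193 left).
Oct has 31 days: +31 → Nov 1, 1739 (162 left).
Nov has 30 days: +30 → Dec 1, 1739 (132 left).
Dec has 31 days: +31 → Jan 1, 1740 (101 left).
Jan has 31 days: +31 → Feb 1, 1740 (70 left).
Feb has 29 days: +29 → Mar 1, 1740 (41 left).
Mar has 31 days: +31 → Apr 1, 1740 (10 left).
+10 → Apr 11, 1740.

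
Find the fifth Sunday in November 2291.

November 1, 2291 is a Sunday.
The first Sunday is therefore November 1 (same day).
The fifth Sunday is 1 + 4×7 = November 29.

November 29, 2291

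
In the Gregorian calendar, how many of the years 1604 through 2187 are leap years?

142

Multiples of 4 in [1604,2187]: 146.
Of those, multiples of 100: 5 (not leap unless ÷400).
Multiples of 400: 1.
Leap years = 146 − 5 + 1 = 142.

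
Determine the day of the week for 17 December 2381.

Doomsday rule: the anchor day for the 2300s is Wednesday. For year 81: 81÷12 = 6 r 9, and 9÷4 = 2, so 6+9+2 = 17.
Wednesday + 17 ≡ Saturday — that's 2381's doomsday.
In December the doomsday date is Dec 12.
Dec 17 is 5 days after Dec 12; 5 mod 7 = 5, so Saturday + 5 = Thursday.

Thursday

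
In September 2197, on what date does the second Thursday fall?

September 1, 2197 is a Friday.
The first Thursday is therefore September 7 (6 days later).
The second Thursday is 7 + 1×7 = September 14.

September 14, 2197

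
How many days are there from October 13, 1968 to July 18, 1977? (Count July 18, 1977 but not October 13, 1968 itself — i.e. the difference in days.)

3200

Oct 13, 1968 → Oct 13, 1969: 365 days.
Oct 13, 1969 → Oct 13, 1970: 365 days.
Oct 13, 1970 → Oct 13, 1971: 365 days.
Oct 13, 1971 → Oct 13, 1972: 366 days (Feb 29, 1972 is in that span).
Oct 13, 1972 → Oct 13, 1973: 365 days.
Oct 13, 1973 → Oct 13, 1974: 365 days.
Oct 13, 1974 → Oct 13, 1975: 365 days.
Oct 13, 1975 → Oct 13, 1976: 366 days (Feb 29, 1976 is in that span).
Oct 13, 1976 → Nov 13, 1976: 31 days (October has 31).
Nov 13, 1976 → Dec 13, 1976: 30 days (November has 30).
Dec 13, 1976 → Jan 13, 1977: 31 days (December has 31).
Jan 13, 1977 → Feb 13, 1977: 31 days (January has 31).
Feb 13, 1977 → Mar 13, 1977: 28 days (February has 28).
Mar 13, 1977 → Apr 13, 1977: 31 days (March has 31).
Apr 13, 1977 → May 13, 1977: 30 days (April has 30).
May 13, 1977 → Jun 13, 1977: 31 days (May has 31).
Jun 13, 1977 → Jul 13, 1977: 30 days (June has 30).
Jul 13, 1977 → Jul 18, 1977: 5 days.
Total: 3200 days.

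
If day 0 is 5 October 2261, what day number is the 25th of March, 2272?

Oct 5, 2261 → Oct 5, 2262: 365 days.
Oct 5, 2262 → Oct 5, 2263: 365 days.
Oct 5, 2263 → Oct 5, 2264: 366 days (Feb 29, 2264 is in that span).
Oct 5, 2264 → Oct 5, 2265: 365 days.
Oct 5, 2265 → Oct 5, 2266: 365 days.
Oct 5, 2266 → Oct 5, 2267: 365 days.
Oct 5, 2267 → Oct 5, 2268: 366 days (Feb 29, 2268 is in that span).
Oct 5, 2268 → Oct 5, 2269: 365 days.
Oct 5, 2269 → Oct 5, 2270: 365 days.
Oct 5, 2270 → Oct 5, 2271: 365 days.
Oct 5, 2271 → Nov 5, 2271: 31 days (October has 31).
Nov 5, 2271 → Dec 5, 2271: 30 days (November has 30).
Dec 5, 2271 → Jan 5, 2272: 31 days (December has 31).
Jan 5, 2272 → Feb 5, 2272: 31 days (January has 31).
Feb 5, 2272 → Mar 5, 2272: 29 days (February has 29).
Mar 5, 2272 → Mar 25, 2272: 20 days.
Total: 3824 days.

3824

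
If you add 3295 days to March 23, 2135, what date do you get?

+366 (one year; includes Feb 29, 2136) → Mar 23, 2136 (2929 left).
+365 (one year) → Mar 23, 2137 (2564 left).
+365 (one year) → Mar 23, 2138 (2199 left).
+365 (one year) → Mar 23, 2139 (1834 left).
+366 (one year; includes Feb 29, 2140) → Mar 23, 2140 (1468 left).
+365 (one year) → Mar 23, 2141 (1103 left).
+365 (one year) → Mar 23, 2142 (738 left).
+365 (one year) → Mar 23, 2143 (373 left).
Mar has 31 days: +9 → Apr 1, 2143 (364 left).
Apr has 30 days: +30 → May 1, 2143 (334 left).
May has 31 days: +31 → Jun 1, 2143 (303 left).
Jun has 30 days: +30 → Jul 1, 2143 (273 left).
Jul has 31 days: +31 → Aug 1, 2143 (242 left).
Aug has 31 days: +31 → Sep 1, 2143 (211 left).
Sep has 30 days: +30 → Oct 1, 2143 (181 left).
Oct has 31 days: +31 → Nov 1, 2143 (150 left).
Nov has 30 days: +30 → Dec 1, 2143 (120 left).
Dec has 31 days: +31 → Jan 1, 2144 (89 left).
Jan has 31 days: +31 → Feb 1, 2144 (58 left).
Feb has 29 days: +29 → Mar 1, 2144 (29 left).
+29 → Mar 30, 2144.

March 30, 2144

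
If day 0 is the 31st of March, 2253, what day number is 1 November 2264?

4233

Mar 31, 2253 → Mar 31, 2254: 365 days.
Mar 31, 2254 → Mar 31, 2255: 365 days.
Mar 31, 2255 → Mar 31, 2256: 366 days (Feb 29, 2256 is in that span).
Mar 31, 2256 → Mar 31, 2257: 365 days.
Mar 31, 2257 → Mar 31, 2258: 365 days.
Mar 31, 2258 → Mar 31, 2259: 365 days.
Mar 31, 2259 → Mar 31, 2260: 366 days (Feb 29, 2260 is in that span).
Mar 31, 2260 → Mar 31, 2261: 365 days.
Mar 31, 2261 → Mar 31, 2262: 365 days.
Mar 31, 2262 → Mar 31, 2263: 365 days.
Mar 31, 2263 → Mar 31, 2264: 366 days (Feb 29, 2264 is in that span).
Mar 31, 2264 → Apr 30, 2264: 30 days (March has 31).
Apr 30, 2264 → May 30, 2264: 30 days (April has 30).
May 30, 2264 → Jun 30, 2264: 31 days (May has 31).
Jun 30, 2264 → Jul 30, 2264: 30 days (June has 30).
Jul 30, 2264 → Aug 30, 2264: 31 days (July has 31).
Aug 30, 2264 → Sep 30, 2264: 31 days (August has 31).
Sep 30, 2264 → Oct 30, 2264: 30 days (September has 30).
Oct 30, 2264 → Nov 1, 2264: 2 days.
Total: 4233 days.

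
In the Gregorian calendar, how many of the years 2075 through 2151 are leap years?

18

Multiples of 4 in [2075,2151]: 19.
Of those, multiples of 100: 1 (not leap unless ÷400).
Multiples of 400: 0.
Leap years = 19 − 1 + 0 = 18.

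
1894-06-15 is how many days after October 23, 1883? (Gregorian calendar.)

3888

Oct 23, 1883 → Oct 23, 1884: 366 days (Feb 29, 1884 is in that span).
Oct 23, 1884 → Oct 23, 1885: 365 days.
Oct 23, 1885 → Oct 23, 1886: 365 days.
Oct 23, 1886 → Oct 23, 1887: 365 days.
Oct 23, 1887 → Oct 23, 1888: 366 days (Feb 29, 1888 is in that span).
Oct 23, 1888 → Oct 23, 1889: 365 days.
Oct 23, 1889 → Oct 23, 1890: 365 days.
Oct 23, 1890 → Oct 23, 1891: 365 days.
Oct 23, 1891 → Oct 23, 1892: 366 days (Feb 29, 1892 is in that span).
Oct 23, 1892 → Oct 23, 1893: 365 days.
Oct 23, 1893 → Nov 23, 1893: 31 days (October has 31).
Nov 23, 1893 → Dec 23, 1893: 30 days (November has 30).
Dec 23, 1893 → Jan 23, 1894: 31 days (December has 31).
Jan 23, 1894 → Feb 23, 1894: 31 days (January has 31).
Feb 23, 1894 → Mar 23, 1894: 28 days (February has 28).
Mar 23, 1894 → Apr 23, 1894: 31 days (March has 31).
Apr 23, 1894 → May 23, 1894: 30 days (April has 30).
May 23, 1894 → Jun 15, 1894: 23 days.
Total: 3888 days.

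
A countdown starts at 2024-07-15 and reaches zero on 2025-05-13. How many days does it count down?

Jul 15, 2024 → Aug 15, 2024: 31 days (July has 31).
Aug 15, 2024 → Sep 15, 2024: 31 days (August has 31).
Sep 15, 2024 → Oct 15, 2024: 30 days (September has 30).
Oct 15, 2024 → Nov 15, 2024: 31 days (October has 31).
Nov 15, 2024 → Dec 15, 2024: 30 days (November has 30).
Dec 15, 2024 → Jan 15, 2025: 31 days (December has 31).
Jan 15, 2025 → Feb 15, 2025: 31 days (January has 31).
Feb 15, 2025 → Mar 15, 2025: 28 days (February has 28).
Mar 15, 2025 → Apr 15, 2025: 31 days (March has 31).
Apr 15, 2025 → May 13, 2025: 28 days.
Total: 302 days.

302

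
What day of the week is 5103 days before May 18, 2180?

Thursday

First find the weekday of May 18, 2180. Doomsday rule: the anchor day for the 2100s is Sunday. For year 80: 80÷12 = 6 r 8, and 8÷4 = 2, so 6+8+2 = 16.
Sunday + 16 ≡ Tuesday — that's 2180's doomsday.
In May the doomsday date is May 9.
May 18 is 9 days after May 9; 9 mod 7 = 2, so Tuesday + 2 = Thursday.
5103 mod 7 = 0, so 5103 days before a Thursday is Thursday − 0 = Thursday.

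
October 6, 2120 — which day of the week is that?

Doomsday rule: the anchor day for the 2100s is Sunday. For year 20: 20÷12 = 1 r 8, and 8÷4 = 2, so 1+8+2 = 11.
Sunday + 11 ≡ Thursday — that's 2120's doomsday.
In October the doomsday date is Oct 10.
Oct 6 is 4 days before Oct 10; 4 mod 7 = 4, so Thursday − 4 = Sunday.

Sunday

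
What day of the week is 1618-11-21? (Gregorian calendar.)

Doomsday rule: the anchor day for the 1600s is Tuesday. For year 18: 18÷12 = 1 r 6, and 6÷4 = 1, so 1+6+1 = 8.
Tuesday + 8 ≡ Wednesday — that's 1618's doomsday.
In November the doomsday date is Nov 7.
Nov 21 is 14 days after Nov 7; 14 mod 7 = 0, so Wednesday + 0 = Wednesday.

Wednesday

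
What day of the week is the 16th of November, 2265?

Thursday

Doomsday rule: the anchor day for the 2200s is Friday. For year 65: 65÷12 = 5 r 5, and 5÷4 = 1, so 5+5+1 = 11.
Friday + 11 ≡ Tuesday — that's 2265's doomsday.
In November the doomsday date is Nov 7.
Nov 16 is 9 days after Nov 7; 9 mod 7 = 2, so Tuesday + 2 = Thursday.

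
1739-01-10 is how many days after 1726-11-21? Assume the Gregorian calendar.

4433

Nov 21, 1726 → Nov 21, 1727: 365 days.
Nov 21, 1727 → Nov 21, 1728: 366 days (Feb 29, 1728 is in that span).
Nov 21, 1728 → Nov 21, 1729: 365 days.
Nov 21, 1729 → Nov 21, 1730: 365 days.
Nov 21, 1730 → Nov 21, 1731: 365 days.
Nov 21, 1731 → Nov 21, 1732: 366 days (Feb 29, 1732 is in that span).
Nov 21, 1732 → Nov 21, 1733: 365 days.
Nov 21, 1733 → Nov 21, 1734: 365 days.
Nov 21, 1734 → Nov 21, 1735: 365 days.
Nov 21, 1735 → Nov 21, 1736: 366 days (Feb 29, 1736 is in that span).
Nov 21, 1736 → Nov 21, 1737: 365 days.
Nov 21, 1737 → Nov 21, 1738: 365 days.
Nov 21, 1738 → Dec 21, 1738: 30 days (November has 30).
Dec 21, 1738 → Jan 10, 1739: 20 days.
Total: 4433 days.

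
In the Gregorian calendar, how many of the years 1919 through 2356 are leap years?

Multiples of 4 in [1919,2356]: 110.
Of those, multiples of 100: 4 (not leap unless ÷400).
Multiples of 400: 1.
Leap years = 110 − 4 + 1 = 107.

107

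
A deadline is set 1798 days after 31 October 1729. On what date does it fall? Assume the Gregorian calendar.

+365 (one year) → Oct 31, 1730 (1433 left).
+365 (one year) → Oct 31, 1731 (1068 left).
+366 (one year; includes Feb 29, 1732) → Oct 31, 1732 (702 left).
+365 (one year) → Oct 31, 1733 (337 left).
Oct has 31 days: +1 → Nov 1, 1733 (336 left).
Nov has 30 days: +30 → Dec 1, 1733 (306 left).
Dec has 31 days: +31 → Jan 1, 1734 (275 left).
Jan has 31 days: +31 → Feb 1, 1734 (244 left).
Feb has 28 days: +28 → Mar 1, 1734 (216 left).
Mar has 31 days: +31 → Apr 1, 1734 (185 left).
Apr has 30 days: +30 → May 1, 1734 (155 left).
May has 31 days: +31 → Jun 1, 1734 (124 left).
Jun has 30 days: +30 → Jul 1, 1734 (94 left).
Jul has 31 days: +31 → Aug 1, 1734 (63 left).
Aug has 31 days: +31 → Sep 1, 1734 (32 left).
Sep has 30 days: +30 → Oct 1, 1734 (2 left).
+2 → Oct 3, 1734.

October 3, 1734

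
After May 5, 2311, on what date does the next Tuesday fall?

May 5, 2311 is a Friday.
From Friday to the next Tuesday is 4 days.
May 5, 2311 + 4 = May 9, 2311.

May 9, 2311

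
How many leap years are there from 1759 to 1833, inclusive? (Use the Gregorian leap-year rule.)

Multiples of 4 in [1759,1833]: 19.
Of those, multiples of 100: 1 (not leap unless ÷400).
Multiples of 400: 0.
Leap years = 19 − 1 + 0 = 18.

18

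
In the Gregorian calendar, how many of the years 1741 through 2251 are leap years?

123

Multiples of 4 in [1741,2251]: 127.
Of those, multiples of 100: 5 (not leap unless ÷400).
Multiples of 400: 1.
Leap years = 127 − 5 + 1 = 123.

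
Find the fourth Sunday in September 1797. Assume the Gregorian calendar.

September 1, 1797 is a Friday.
The first Sunday is therefore September 3 (2 days later).
The fourth Sunday is 3 + 3×7 = September 24.

September 24, 1797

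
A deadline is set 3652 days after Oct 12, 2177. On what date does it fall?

+365 (one year) → Oct 12, 2178 (3287 left).
+365 (one year) → Oct 12, 2179 (2922 left).
+366 (one year; includes Feb 29, 2180) → Oct 12, 2180 (2556 left).
+365 (one year) → Oct 12, 2181 (2191 left).
+365 (one year) → Oct 12, 2182 (1826 left).
+365 (one year) → Oct 12, 2183 (1461 left).
+366 (one year; includes Feb 29, 2184) → Oct 12, 2184 (1095 left).
+365 (one year) → Oct 12, 2185 (730 left).
+365 (one year) → Oct 12, 2186 (365 left).
Oct has 31 days: +20 → Nov 1, 2186 (345 left).
Nov has 30 days: +30 → Dec 1, 2186 (315 left).
Dec has 31 days: +31 → Jan 1, 2187 (284 left).
Jan has 31 days: +31 → Feb 1, 2187 (253 left).
Feb has 28 days: +28 → Mar 1, 2187 (225 left).
Mar has 31 days: +31 → Apr 1, 2187 (194 left).
Apr has 30 days: +30 → May 1, 2187 (164 left).
May has 31 days: +31 → Jun 1, 2187 (133 left).
Jun has 30 days: +30 → Jul 1, 2187 (103 left).
Jul has 31 days: +31 → Aug 1, 2187 (72 left).
Aug has 31 days: +31 → Sep 1, 2187 (41 left).
Sep has 30 days: +30 → Oct 1, 2187 (11 left).
+11 → Oct 12, 2187.

October 12, 2187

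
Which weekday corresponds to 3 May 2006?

Wednesday

Doomsday rule: the anchor day for the 2000s is Tuesday. For year 06: 6÷12 = 0 r 6, and 6÷4 = 1, so 0+6+1 = 7.
Tuesday + 7 ≡ Tuesday — that's 2006's doomsday.
In May the doomsday date is May 9.
May 3 is 6 days before May 9; 6 mod 7 = 6, so Tuesday − 6 = Wednesday.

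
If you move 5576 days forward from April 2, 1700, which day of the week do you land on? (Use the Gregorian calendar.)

Tuesday

First find the weekday of Apr 2, 1700. Doomsday rule: the anchor day for the 1700s is Sunday. For year 00: 0÷12 = 0 r 0, and 0÷4 = 0, so 0+0+0 = 0.
Sunday + 0 ≡ Sunday — that's 1700's doomsday.
In April the doomsday date is Apr 4.
Apr 2 is 2 days before Apr 4; 2 mod 7 = 2, so Sunday − 2 = Friday.
5576 mod 7 = 4, so 5576 days after a Friday is Friday + 4 = Tuesday.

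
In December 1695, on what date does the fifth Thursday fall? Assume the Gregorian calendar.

December 29, 1695

December 1, 1695 is a Thursday.
The first Thursday is therefore December 1 (same day).
The fifth Thursday is 1 + 4×7 = December 29.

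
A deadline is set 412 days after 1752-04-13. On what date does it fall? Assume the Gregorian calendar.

May 30, 1753

+365 (one year) → Apr 13, 1753 (47 left).
Apr has 30 days: +18 → May 1, 1753 (29 left).
+29 → May 30, 1753.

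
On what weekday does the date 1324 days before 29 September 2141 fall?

First find the weekday of Sep 29, 2141. Doomsday rule: the anchor day for the 2100s is Sunday. For year 41: 41÷12 = 3 r 5, and 5÷4 = 1, so 3+5+1 = 9.
Sunday + 9 ≡ Tuesday — that's 2141's doomsday.
In September the doomsday date is Sep 5.
Sep 29 is 24 days after Sep 5; 24 mod 7 = 3, so Tuesday + 3 = Friday.
1324 mod 7 = 1, so 1324 days before a Friday is Friday − 1 = Thursday.

Thursday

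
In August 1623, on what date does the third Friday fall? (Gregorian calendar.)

August 1, 1623 is a Tuesday.
The first Friday is therefore August 4 (3 days later).
The third Friday is 4 + 2×7 = August 18.

August 18, 1623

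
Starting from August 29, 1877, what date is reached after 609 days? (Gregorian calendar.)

+365 (one year) → Aug 29, 1878 (244 left).
Aug has 31 days: +3 → Sep 1, 1878 (241 left).
Sep has 30 days: +30 → Oct 1, 1878 (211 left).
Oct has 31 days: +31 → Nov 1, 1878 (180 left).
Nov has 30 days: +30 → Dec 1, 1878 (150 left).
Dec has 31 days: +31 → Jan 1, 1879 (119 left).
Jan has 31 days: +31 → Feb 1, 1879 (88 left).
Feb has 28 days: +28 → Mar 1, 1879 (60 left).
Mar has 31 days: +31 → Apr 1, 1879 (29 left).
+29 → Apr 30, 1879.

April 30, 1879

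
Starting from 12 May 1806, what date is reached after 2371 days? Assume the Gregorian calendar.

November 7, 1812

+365 (one year) → May 12, 1807 (2006 left).
+366 (one year; includes Feb 29, 1808) → May 12, 1808 (1640 left).
+365 (one year) → May 12, 1809 (1275 left).
+365 (one year) → May 12, 1810 (910 left).
+365 (one year) → May 12, 1811 (545 left).
+366 (one year; includes Feb 29, 1812) → May 12, 1812 (179 left).
May has 31 days: +20 → Jun 1, 1812 (159 left).
Jun has 30 days: +30 → Jul 1, 1812 (129 left).
Jul has 31 days: +31 → Aug 1, 1812 (98 left).
Aug has 31 days: +31 → Sep 1, 1812 (67 left).
Sep has 30 days: +30 → Oct 1, 1812 (37 left).
Oct has 31 days: +31 → Nov 1, 1812 (6 left).
+6 → Nov 7, 1812.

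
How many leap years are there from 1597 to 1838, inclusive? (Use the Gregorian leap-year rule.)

58

Multiples of 4 in [1597,1838]: 60.
Of those, multiples of 100: 3 (not leap unless ÷400).
Multiples of 400: 1.
Leap years = 60 − 3 + 1 = 58.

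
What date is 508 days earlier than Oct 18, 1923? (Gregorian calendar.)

−365 (one year) → Oct 18, 1922 (143 left).
−18 → Sep 30, 1922 (end of Sep, 30 days; 125 left).
−30 → Aug 31, 1922 (end of Aug, 31 days; 95 left).
−31 → Jul 31, 1922 (end of Jul, 31 days; 64 left).
−31 → Jun 30, 1922 (end of Jun, 30 days; 33 left).
−30 → May 31, 1922 (end of May, 31 days; 3 left).
−3 → May 28, 1922.

May 28, 1922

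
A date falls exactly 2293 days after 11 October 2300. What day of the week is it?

Monday

Oct 11, 2300 is a Thursday.
2293 mod 7 = 4, so 2293 days after a Thursday is Thursday + 4 = Monday.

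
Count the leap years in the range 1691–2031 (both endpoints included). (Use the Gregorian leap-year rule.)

Multiples of 4 in [1691,2031]: 85.
Of those, multiples of 100: 4 (not leap unless ÷400).
Multiples of 400: 1.
Leap years = 85 − 4 + 1 = 82.

82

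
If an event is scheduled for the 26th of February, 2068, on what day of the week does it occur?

Doomsday rule: the anchor day for the 2000s is Tuesday. For year 68: 68÷12 = 5 r 8, and 8÷4 = 2, so 5+8+2 = 15.
Tuesday + 15 ≡ Wednesday — that's 2068's doomsday.
In February the doomsday date is Feb 29 (2068 is a leap year (divisible by 4)).
Feb 26 is 3 days before Feb 29; 3 mod 7 = 3, so Wednesday − 3 = Sunday.

Sunday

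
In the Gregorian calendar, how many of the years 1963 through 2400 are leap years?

Multiples of 4 in [1963,2400]: 110.
Of those, multiples of 100: 5 (not leap unless ÷400).
Multiples of 400: 2.
Leap years = 110 − 5 + 2 = 107.

107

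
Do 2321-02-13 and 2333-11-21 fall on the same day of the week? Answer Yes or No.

No

From Feb 13, 2321 to Nov 21, 2333 is 4664 days.
4664 mod 7 = 2, so they are different weekdays.
(Feb 13, 2321 is a Sunday; Nov 21, 2333 is a Tuesday.)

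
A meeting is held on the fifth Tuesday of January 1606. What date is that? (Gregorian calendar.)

January 31, 1606

January 1, 1606 is a Sunday.
The first Tuesday is therefore January 3 (2 days later).
The fifth Tuesday is 3 + 4×7 = January 31.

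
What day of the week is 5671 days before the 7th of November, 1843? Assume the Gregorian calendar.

Monday

First find the weekday of Nov 7, 1843. Doomsday rule: the anchor day for the 1800s is Friday. For year 43: 43÷12 = 3 r 7, and 7÷4 = 1, so 3+7+1 = 11.
Friday + 11 ≡ Tuesday — that's 1843's doomsday.
In November the doomsday date is Nov 7.
Nov 7 is the doomsday itself: Tuesday.
5671 mod 7 = 1, so 5671 days before a Tuesday is Tuesday − 1 = Monday.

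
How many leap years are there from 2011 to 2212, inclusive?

Multiples of 4 in [2011,2212]: 51.
Of those, multiples of 100: 2 (not leap unless ÷400).
Multiples of 400: 0.
Leap years = 51 − 2 + 0 = 49.

49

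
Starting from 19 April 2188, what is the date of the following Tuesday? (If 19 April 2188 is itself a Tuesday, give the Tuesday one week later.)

April 22, 2188

Apr 19, 2188 is a Saturday.
From Saturday to the next Tuesday is 3 days.
Apr 19, 2188 + 3 = Apr 22, 2188.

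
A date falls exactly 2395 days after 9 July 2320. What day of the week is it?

Jul 9, 2320 is a Friday.
2395 mod 7 = 1, so 2395 days after a Friday is Friday + 1 = Saturday.

Saturday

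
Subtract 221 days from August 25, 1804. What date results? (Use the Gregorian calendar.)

January 17, 1804

−25 → Jul 31, 1804 (end of Jul, 31 days; 196 left).
−31 → Jun 30, 1804 (end of Jun, 30 days; 165 left).
−30 → May 31, 1804 (end of May, 31 days; 135 left).
−31 → Apr 30, 1804 (end of Apr, 30 days; 104 left).
−30 → Mar 31, 1804 (end of Mar, 31 days; 74 left).
−31 → Feb 29, 1804 (end of Feb, 29 days; 43 left).
−29 → Jan 31, 1804 (end of Jan, 31 days; 14 left).
−14 → Jan 17, 1804.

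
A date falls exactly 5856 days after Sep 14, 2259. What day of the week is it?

First find the weekday of Sep 14, 2259. Doomsday rule: the anchor day for the 2200s is Friday. For year 59: 59÷12 = 4 r 11, and 11÷4 = 2, so 4+11+2 = 17.
Friday + 17 ≡ Monday — that's 2259's doomsday.
In September the doomsday date is Sep 5.
Sep 14 is 9 days after Sep 5; 9 mod 7 = 2, so Monday + 2 = Wednesday.
5856 mod 7 = 4, so 5856 days after a Wednesday is Wednesday + 4 = Sunday.

Sunday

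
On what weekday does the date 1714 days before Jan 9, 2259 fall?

Jan 9, 2259 is a Sunday.
1714 mod 7 = 6, so 1714 days before a Sunday is Sunday − 6 = Monday.

Monday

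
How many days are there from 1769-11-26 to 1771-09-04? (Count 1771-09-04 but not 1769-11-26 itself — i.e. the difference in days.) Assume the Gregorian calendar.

Nov 26, 1769 → Nov 26, 1770: 365 days.
Nov 26, 1770 → Dec 26, 1770: 30 days (November has 30).
Dec 26, 1770 → Jan 26, 1771: 31 days (December has 31).
Jan 26, 1771 → Feb 26, 1771: 31 days (January has 31).
Feb 26, 1771 → Mar 26, 1771: 28 days (February has 28).
Mar 26, 1771 → Apr 26, 1771: 31 days (March has 31).
Apr 26, 1771 → May 26, 1771: 30 days (April has 30).
May 26, 1771 → Jun 26, 1771: 31 days (May has 31).
Jun 26, 1771 → Jul 26, 1771: 30 days (June has 30).
Jul 26, 1771 → Aug 26, 1771: 31 days (July has 31).
Aug 26, 1771 → Sep 4, 1771: 9 days.
Total: 647 days.

647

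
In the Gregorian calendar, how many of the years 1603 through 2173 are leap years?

139

Multiples of 4 in [1603,2173]: 143.
Of those, multiples of 100: 5 (not leap unless ÷400).
Multiples of 400: 1.
Leap years = 143 − 5 + 1 = 139.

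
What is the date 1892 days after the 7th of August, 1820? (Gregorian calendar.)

+365 (one year) → Aug 7, 1821 (1527 left).
+365 (one year) → Aug 7, 1822 (1162 left).
+365 (one year) → Aug 7, 1823 (797 left).
+366 (one year; includes Feb 29, 1824) → Aug 7, 1824 (431 left).
+365 (one year) → Aug 7, 1825 (66 left).
Aug has 31 days: +25 → Sep 1, 1825 (41 left).
Sep has 30 days: +30 → Oct 1, 1825 (11 left).
+11 → Oct 12, 1825.

October 12, 1825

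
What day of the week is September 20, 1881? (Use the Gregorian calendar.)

Tuesday

Doomsday rule: the anchor day for the 1800s is Friday. For year 81: 81÷12 = 6 r 9, and 9÷4 = 2, so 6+9+2 = 17.
Friday + 17 ≡ Monday — that's 1881's doomsday.
In September the doomsday date is Sep 5.
Sep 20 is 15 days after Sep 5; 15 mod 7 = 1, so Monday + 1 = Tuesday.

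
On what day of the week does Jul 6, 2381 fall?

Monday

Doomsday rule: the anchor day for the 2300s is Wednesday. For year 81: 81÷12 = 6 r 9, and 9÷4 = 2, so 6+9+2 = 17.
Wednesday + 17 ≡ Saturday — that's 2381's doomsday.
In July the doomsday date is Jul 11.
Jul 6 is 5 days before Jul 11; 5 mod 7 = 5, so Saturday − 5 = Monday.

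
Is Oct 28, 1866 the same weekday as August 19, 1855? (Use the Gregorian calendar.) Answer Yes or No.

Yes

From Aug 19, 1855 to Oct 28, 1866 is 4088 days.
4088 mod 7 = 0, so they are the same weekday.
(Aug 19, 1855 is a Sunday; Oct 28, 1866 is a Sunday.)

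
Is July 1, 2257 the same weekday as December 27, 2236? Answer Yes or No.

No

From Dec 27, 2236 to Jul 1, 2257 is 7491 days.
7491 mod 7 = 1, so they are different weekdays.
(Dec 27, 2236 is a Tuesday; Jul 1, 2257 is a Wednesday.)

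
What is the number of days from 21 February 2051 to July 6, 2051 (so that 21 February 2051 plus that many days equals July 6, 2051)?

135

Feb 21, 2051 → Mar 21, 2051: 28 days (February has 28).
Mar 21, 2051 → Apr 21, 2051: 31 days (March has 31).
Apr 21, 2051 → May 21, 2051: 30 days (April has 30).
May 21, 2051 → Jun 21, 2051: 31 days (May has 31).
Jun 21, 2051 → Jul 6, 2051: 15 days.
Total: 135 days.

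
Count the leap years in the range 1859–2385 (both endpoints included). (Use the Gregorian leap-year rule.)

128

Multiples of 4 in [1859,2385]: 132.
Of those, multiples of 100: 5 (not leap unless ÷400).
Multiples of 400: 1.
Leap years = 132 − 5 + 1 = 128.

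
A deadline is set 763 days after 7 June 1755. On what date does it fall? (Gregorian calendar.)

+366 (one year; includes Feb 29, 1756) → Jun 7, 1756 (397 left).
Jun has 30 days: +24 → Jul 1, 1756 (373 left).
Jul has 31 days: +31 → Aug 1, 1756 (342 left).
Aug has 31 days: +31 → Sep 1, 1756 (311 left).
Sep has 30 days: +30 → Oct 1, 1756 (281 left).
Oct has 31 days: +31 → Nov 1, 1756 (250 left).
Nov has 30 days: +30 → Dec 1, 1756 (220 left).
Dec has 31 days: +31 → Jan 1, 1757 (189 left).
Jan has 31 days: +31 → Feb 1, 1757 (158 left).
Feb has 28 days: +28 → Mar 1, 1757 (130 left).
Mar has 31 days: +31 → Apr 1, 1757 (99 left).
Apr has 30 days: +30 → May 1, 1757 (69 left).
May has 31 days: +31 → Jun 1, 1757 (38 left).
Jun has 30 days: +30 → Jul 1, 1757 (8 left).
+8 → Jul 9, 1757.

July 9, 1757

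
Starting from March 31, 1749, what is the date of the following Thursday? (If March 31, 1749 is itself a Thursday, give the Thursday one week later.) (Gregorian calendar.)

April 3, 1749

Mar 31, 1749 is a Monday.
From Monday to the next Thursday is 3 days.
Mar 31, 1749 + 3 = Apr 3, 1749.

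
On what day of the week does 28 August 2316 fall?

Doomsday rule: the anchor day for the 2300s is Wednesday. For year 16: 16÷12 = 1 r 4, and 4÷4 = 1, so 1+4+1 = 6.
Wednesday + 6 ≡ Tuesday — that's 2316's doomsday.
In August the doomsday date is Aug 8.
Aug 28 is 20 days after Aug 8; 20 mod 7 = 6, so Tuesday + 6 = Monday.

Monday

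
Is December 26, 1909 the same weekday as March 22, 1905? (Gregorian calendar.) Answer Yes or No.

From Mar 22, 1905 to Dec 26, 1909 is 1740 days.
1740 mod 7 = 4, so they are different weekdays.
(Mar 22, 1905 is a Wednesday; Dec 26, 1909 is a Sunday.)

No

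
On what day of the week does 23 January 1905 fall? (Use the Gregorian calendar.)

January 1, 1905 is a Sunday.
Jan 1, 1905 → Jan 23, 1905: 22 days.
Total: 22 days.
22 mod 7 = 1, so Sunday + 1 = Monday.

Monday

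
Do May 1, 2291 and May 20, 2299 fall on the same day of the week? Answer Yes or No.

From May 1, 2291 to May 20, 2299 is 2941 days.
2941 mod 7 = 1, so they are different weekdays.
(May 1, 2291 is a Friday; May 20, 2299 is a Saturday.)

No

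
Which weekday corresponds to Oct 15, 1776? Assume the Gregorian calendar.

Tuesday

Doomsday rule: the anchor day for the 1700s is Sunday. For year 76: 76÷12 = 6 r 4, and 4÷4 = 1, so 6+4+1 = 11.
Sunday + 11 ≡ Thursday — that's 1776's doomsday.
In October the doomsday date is Oct 10.
Oct 15 is 5 days after Oct 10; 5 mod 7 = 5, so Thursday + 5 = Tuesday.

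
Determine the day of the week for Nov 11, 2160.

January 1, 2160 is a Tuesday.
Jan 1, 2160 → Feb 1, 2160: 31 days (January has 31).
Feb 1, 2160 → Mar 1, 2160: 29 days (February has 29).
Mar 1, 2160 → Apr 1, 2160: 31 days (March has 31).
Apr 1, 2160 → May 1, 2160: 30 days (April has 30).
May 1, 2160 → Jun 1, 2160: 31 days (May has 31).
Jun 1, 2160 → Jul 1, 2160: 30 days (June has 30).
Jul 1, 2160 → Aug 1, 2160: 31 days (July has 31).
Aug 1, 2160 → Sep 1, 2160: 31 days (August has 31).
Sep 1, 2160 → Oct 1, 2160: 30 days (September has 30).
Oct 1, 2160 → Nov 1, 2160: 31 days (October has 31).
Nov 1, 2160 → Nov 11, 2160: 10 days.
Total: 315 days.
315 mod 7 = 0, so Tuesday + 0 = Tuesday.

Tuesday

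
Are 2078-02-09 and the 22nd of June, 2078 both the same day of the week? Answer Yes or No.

From Feb 9, 2078 to Jun 22, 2078 is 133 days.
133 mod 7 = 0, so they are the same weekday.
(Feb 9, 2078 is a Wednesday; Jun 22, 2078 is a Wednesday.)

Yes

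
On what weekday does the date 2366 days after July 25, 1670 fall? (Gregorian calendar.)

Jul 25, 1670 is a Friday.
2366 mod 7 = 0, so 2366 days after a Friday is Friday + 0 = Friday.

Friday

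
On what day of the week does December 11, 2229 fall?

Doomsday rule: the anchor day for the 2200s is Friday. For year 29: 29÷12 = 2 r 5, and 5÷4 = 1, so 2+5+1 = 8.
Friday + 8 ≡ Saturday — that's 2229's doomsday.
In December the doomsday date is Dec 12.
Dec 11 is 1 day before Dec 12; 1 mod 7 = 1, so Saturday − 1 = Friday.

Friday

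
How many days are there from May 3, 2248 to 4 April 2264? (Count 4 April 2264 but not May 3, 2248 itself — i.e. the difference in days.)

5815

May 3, 2248 → May 3, 2249: 365 days.
May 3, 2249 → May 3, 2250: 365 days.
May 3, 2250 → May 3, 2251: 365 days.
May 3, 2251 → May 3, 2252: 366 days (Feb 29, 2252 is in that span).
May 3, 2252 → May 3, 2253: 365 days.
May 3, 2253 → May 3, 2254: 365 days.
May 3, 2254 → May 3, 2255: 365 days.
May 3, 2255 → May 3, 2256: 366 days (Feb 29, 2256 is in that span).
May 3, 2256 → May 3, 2257: 365 days.
May 3, 2257 → May 3, 2258: 365 days.
May 3, 2258 → May 3, 2259: 365 days.
May 3, 2259 → May 3, 2260: 366 days (Feb 29, 2260 is in that span).
May 3, 2260 → May 3, 2261: 365 days.
May 3, 2261 → May 3, 2262: 365 days.
May 3, 2262 → May 3, 2263: 365 days.
May 3, 2263 → Jun 3, 2263: 31 days (May has 31).
Jun 3, 2263 → Jul 3, 2263: 30 days (June has 30).
Jul 3, 2263 → Aug 3, 2263: 31 days (July has 31).
Aug 3, 2263 → Sep 3, 2263: 31 days (August has 31).
Sep 3, 2263 → Oct 3, 2263: 30 days (September has 30).
Oct 3, 2263 → Nov 3, 2263: 31 days (October has 31).
Nov 3, 2263 → Dec 3, 2263: 30 days (November has 30).
Dec 3, 2263 → Jan 3, 2264: 31 days (December has 31).
Jan 3, 2264 → Feb 3, 2264: 31 days (January has 31).
Feb 3, 2264 → Mar 3, 2264: 29 days (February has 29).
Mar 3, 2264 → Apr 3, 2264: 31 days (March has 31).
Apr 3, 2264 → Apr 4, 2264: 1 days.
Total: 5815 days.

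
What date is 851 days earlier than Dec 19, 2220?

August 21, 2218

−366 (one year; includes Feb 29, 2220) → Dec 19, 2219 (485 left).
−365 (one year) → Dec 19, 2218 (120 left).
−19 → Nov 30, 2218 (end of Nov, 30 days; 101 left).
−30 → Oct 31, 2218 (end of Oct, 31 days; 71 left).
−31 → Sep 30, 2218 (end of Sep, 30 days; 40 left).
−30 → Aug 31, 2218 (end of Aug, 31 days; 10 left).
−10 → Aug 21, 2218.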